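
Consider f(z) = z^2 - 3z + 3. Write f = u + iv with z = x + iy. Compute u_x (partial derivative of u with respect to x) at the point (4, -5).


Step 1: f(z) = (x+iy)^2 - 3(x+iy) + 3
Step 2: u = (x^2 - y^2) - 3x + 3
Step 3: u_x = 2x - 3
Step 4: At (4, -5): u_x = 8 - 3 = 5

5


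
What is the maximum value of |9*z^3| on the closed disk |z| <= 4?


Step 1: On |z| = 4, |f(z)| = 9 * |z|^3 = 9 * 4^3
Step 2: By maximum modulus principle, maximum is on boundary.
Step 3: Maximum = 9 * 64 = 576

576


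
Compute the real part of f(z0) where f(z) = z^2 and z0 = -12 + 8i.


Step 1: z0 = -12 + 8i
Step 2: z0^2 = (-12)^2 - 8^2 - 192i
Step 3: real part = 144 - 64 = 80

80


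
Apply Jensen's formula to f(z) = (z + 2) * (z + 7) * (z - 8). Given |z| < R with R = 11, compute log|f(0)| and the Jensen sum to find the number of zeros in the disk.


Jensen's formula: (1/2pi)*integral log|f(Re^it)|dt = log|f(0)| + sum_{|a_k|<R} log(R/|a_k|)
Step 1: f(0) = 2 * 7 * (-8) = -112
Step 2: log|f(0)| = log|-2| + log|-7| + log|8| = 4.7185
Step 3: Zeros inside |z| < 11: -2, -7, 8
Step 4: Jensen sum = log(11/2) + log(11/7) + log(11/8) = 2.4752
Step 5: n(R) = number of terms in the Jensen sum = count of zeros inside |z| < 11 = 3

3


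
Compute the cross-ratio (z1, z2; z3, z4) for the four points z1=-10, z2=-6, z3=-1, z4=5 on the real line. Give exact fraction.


Step 1: (z1-z3)(z2-z4) = (-9) * (-11) = 99
Step 2: (z1-z4)(z2-z3) = (-15) * (-5) = 75
Step 3: Cross-ratio = 99/75 = 33/25

33/25


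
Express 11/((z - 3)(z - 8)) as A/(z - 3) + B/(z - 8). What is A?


Step 1: Multiply both sides by (z - 3) and set z = 3
Step 2: A = 11 / (3 - 8)
Step 3: A = 11 / (-5)
Step 4: A = -11/5

-11/5


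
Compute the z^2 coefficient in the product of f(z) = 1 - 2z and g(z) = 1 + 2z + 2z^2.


Step 1: z^2 term in f*g comes from: (1)*(2z^2) + (-2z)*(2z) + (0)*(1)
Step 2: = 2 - 4 + 0
Step 3: = -2

-2


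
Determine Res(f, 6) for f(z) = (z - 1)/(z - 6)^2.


Step 1: Pole of order 2 at z = 6
Step 2: Res = lim d/dz [(z - 6)^2 * f(z)] as z -> 6
Step 3: (z - 6)^2 * f(z) = z - 1
Step 4: d/dz[z - 1] = 1

1


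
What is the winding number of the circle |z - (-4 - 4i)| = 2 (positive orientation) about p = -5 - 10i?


Step 1: Center c = (-4, -4), radius = 2
Step 2: |p - c|^2 = (-1)^2 + (-6)^2 = 37
Step 3: r^2 = 4
Step 4: |p-c| > r so winding number = 0

0


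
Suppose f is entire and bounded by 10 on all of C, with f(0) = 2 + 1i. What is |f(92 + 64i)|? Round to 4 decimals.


Step 1: By Liouville's theorem, a bounded entire function is constant.
Step 2: f(z) = f(0) = 2 + 1i for all z.
Step 3: |f(w)| = |2 + 1i| = sqrt(4 + 1)
Step 4: = 2.2361

2.2361


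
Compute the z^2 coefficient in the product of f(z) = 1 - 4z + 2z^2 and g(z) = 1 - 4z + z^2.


Step 1: z^2 term in f*g comes from: (1)*(z^2) + (-4z)*(-4z) + (2z^2)*(1)
Step 2: = 1 + 16 + 2
Step 3: = 19

19


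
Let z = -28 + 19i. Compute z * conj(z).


Step 1: conj(z) = -28 - 19i
Step 2: z * conj(z) = (-28)^2 + 19^2
Step 3: = 784 + 361 = 1145

1145


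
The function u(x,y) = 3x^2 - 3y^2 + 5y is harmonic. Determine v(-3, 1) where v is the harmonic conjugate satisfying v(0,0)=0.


Step 1: v_x = -u_y = 6y - 5
Step 2: v_y = u_x = 6x + 0
Step 3: v = 6xy - 5x + C
Step 4: v(0,0) = 0 => C = 0
Step 5: v(-3, 1) = -3

-3


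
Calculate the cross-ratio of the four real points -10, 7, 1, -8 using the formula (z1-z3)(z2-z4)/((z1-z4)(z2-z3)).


Step 1: (z1-z3)(z2-z4) = (-11) * 15 = -165
Step 2: (z1-z4)(z2-z3) = (-2) * 6 = -12
Step 3: Cross-ratio = 165/12 = 55/4

55/4


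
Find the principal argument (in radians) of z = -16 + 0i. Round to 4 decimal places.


Step 1: z = -16 + 0i
Step 2: arg(z) = atan2(0, -16)
Step 3: arg(z) = 3.1416

3.1416


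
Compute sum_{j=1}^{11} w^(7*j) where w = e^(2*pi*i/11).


Step 1: The sum sum_{j=1}^{n} w^(k*j) equals n if n | k, else 0.
Step 2: Here n = 11, k = 7
Step 3: Does n divide k? 11 | 7 -> False
Step 4: Sum = 0

0


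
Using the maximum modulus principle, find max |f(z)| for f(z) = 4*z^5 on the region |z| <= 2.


Step 1: On |z| = 2, |f(z)| = 4 * |z|^5 = 4 * 2^5
Step 2: By maximum modulus principle, maximum is on boundary.
Step 3: Maximum = 4 * 32 = 128

128


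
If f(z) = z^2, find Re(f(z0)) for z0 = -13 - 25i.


Step 1: z0 = -13 - 25i
Step 2: z0^2 = (-13)^2 - (-25)^2 + 650i
Step 3: real part = 169 - 625 = -456

-456


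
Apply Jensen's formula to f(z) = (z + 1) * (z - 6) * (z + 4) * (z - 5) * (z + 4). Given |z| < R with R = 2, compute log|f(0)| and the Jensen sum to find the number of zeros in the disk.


Jensen's formula: (1/2pi)*integral log|f(Re^it)|dt = log|f(0)| + sum_{|a_k|<R} log(R/|a_k|)
Step 1: f(0) = 1 * (-6) * 4 * (-5) * 4 = 480
Step 2: log|f(0)| = log|-1| + log|6| + log|-4| + log|5| + log|-4| = 6.1738
Step 3: Zeros inside |z| < 2: -1
Step 4: Jensen sum = log(2/1) = 0.6931
Step 5: n(R) = number of terms in the Jensen sum = count of zeros inside |z| < 2 = 1

1


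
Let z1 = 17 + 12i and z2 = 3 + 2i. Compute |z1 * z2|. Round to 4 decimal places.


Step 1: |z1| = sqrt(17^2 + 12^2) = sqrt(433)
Step 2: |z2| = sqrt(3^2 + 2^2) = sqrt(13)
Step 3: |z1*z2| = |z1|*|z2| = sqrt(433) * sqrt(13) = sqrt(433 * 13) = sqrt(5629)
Step 4: = 75.0267

75.0267


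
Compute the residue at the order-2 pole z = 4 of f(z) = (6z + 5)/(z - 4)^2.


Step 1: Pole of order 2 at z = 4
Step 2: Res = lim d/dz [(z - 4)^2 * f(z)] as z -> 4
Step 3: (z - 4)^2 * f(z) = 6z + 5
Step 4: d/dz[6z + 5] = 6

6


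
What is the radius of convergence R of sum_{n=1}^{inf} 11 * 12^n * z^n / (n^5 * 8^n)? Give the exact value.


Step 1: General term a_n = 11 * 12^n / (n^5 * 8^n)
Step 2: By the root test, |a_n|^(1/n) = 11^(1/n) * 12 / (n^(5/n) * 8) -> 12/8 as n -> infinity (since 11^(1/n) -> 1 and n^(5/n) -> 1)
Step 3: R = 1/lim|a_n|^(1/n) = 8/12 = 2/3

2/3


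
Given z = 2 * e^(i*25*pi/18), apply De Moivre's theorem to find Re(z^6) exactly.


Step 1: By De Moivre's theorem, z^6 = 2^6 * e^(i*6*25*pi/18) = 64 * (cos(25*pi/3) + i*sin(25*pi/3))
Step 2: |z|^6 = 2^6 = 64
Step 3: Reduce the angle mod 2*pi: 25*pi/3 - 8*pi = pi/3
Step 4: cos(pi/3) = 1/2
Step 5: Re(z^6) = 64 * 1/2 = 32

32


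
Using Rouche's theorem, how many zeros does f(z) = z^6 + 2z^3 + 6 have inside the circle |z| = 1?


Step 1: On |z| = 1 the three terms have sizes |z^6| = 1^6 = 1, |2z^3| = 2*1^3 = 2, |6| = 6
Step 2: The dominant term is g(z) = 6; let h(z) = z^6 + 2z^3 so f = g + h
Step 3: On |z| = 1: |g| = 6 and |h| <= 1 + 2 = 3
Step 4: Since 6 > 3, |h| < |g| on |z| = 1, so by Rouche f has the same number of zeros as g inside |z| < 1
Step 5: g(z) = 6 is a nonzero constant with no zeros inside |z| < 1. Answer = 0

0


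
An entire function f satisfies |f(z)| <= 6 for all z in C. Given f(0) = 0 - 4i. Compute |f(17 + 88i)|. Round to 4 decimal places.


Step 1: By Liouville's theorem, a bounded entire function is constant.
Step 2: f(z) = f(0) = 0 - 4i for all z.
Step 3: |f(w)| = |0 - 4i| = sqrt(0 + 16)
Step 4: = 4.0

4.0


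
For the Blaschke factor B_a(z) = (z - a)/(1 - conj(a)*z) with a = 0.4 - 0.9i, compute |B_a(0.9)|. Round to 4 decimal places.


Step 1: Numerator z0 - a = 0.9 - (0.4 - 0.9i) = 0.5 + 0.9i
Step 2: Denominator 1 - conj(a)*z0 = 1 - (0.4 + 0.9i)*0.9 = 0.64 - 0.81i
Step 3: |z0 - a|^2 = 0.5^2 + 0.9^2 = 1.06; |1 - conj(a)*z0|^2 = 0.64^2 + (-0.81)^2 = 1.0657
Step 4: |B_a(0.9)| = sqrt(1.06 / 1.0657) = sqrt(0.994651)
Step 5: = 0.9973

0.9973


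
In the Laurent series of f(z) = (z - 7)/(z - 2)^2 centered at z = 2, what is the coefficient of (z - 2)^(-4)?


Step 1: Write the numerator in powers of (z - 2): z - 7 = (z - 2) + (1*2 - 7) = (z - 2) - 5
Step 2: Divide by (z - 2)^2: f(z) = -5(z - 2)^(-2) + (z - 2)^(-1)
Step 3: This finite sum is the Laurent series of f about z = 2.
Step 4: Only the powers -2 and -1 appear, so the coefficient of (z - 2)^(-4) = 0

0


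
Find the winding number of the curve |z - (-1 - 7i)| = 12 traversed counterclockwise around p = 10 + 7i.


Step 1: Center c = (-1, -7), radius = 12
Step 2: |p - c|^2 = 11^2 + 14^2 = 317
Step 3: r^2 = 144
Step 4: |p-c| > r so winding number = 0

0


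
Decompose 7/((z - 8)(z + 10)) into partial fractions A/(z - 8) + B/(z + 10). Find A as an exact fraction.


Step 1: Multiply both sides by (z - 8) and set z = 8
Step 2: A = 7 / (8 + 10)
Step 3: A = 7 / 18
Step 4: A = 7/18

7/18


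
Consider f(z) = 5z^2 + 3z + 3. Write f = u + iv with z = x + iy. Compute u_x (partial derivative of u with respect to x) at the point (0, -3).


Step 1: f(z) = 5(x+iy)^2 + 3(x+iy) + 3
Step 2: u = 5(x^2 - y^2) + 3x + 3
Step 3: u_x = 10x + 3
Step 4: At (0, -3): u_x = 0 + 3 = 3

3


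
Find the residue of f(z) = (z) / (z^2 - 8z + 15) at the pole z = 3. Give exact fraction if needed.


Step 1: Q(z) = z^2 - 8z + 15 = (z - 3)(z - 5)
Step 2: Q'(z) = 2z - 8
Step 3: Q'(3) = -2, P(3) = 3
Step 4: Res = P(3)/Q'(3) = 3/(-2) = -3/2

-3/2


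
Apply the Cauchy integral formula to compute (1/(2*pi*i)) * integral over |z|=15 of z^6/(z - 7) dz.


Step 1: f(z) = z^6, a = 7 is inside |z| = 15
Step 2: By Cauchy integral formula: (1/(2pi*i)) * integral = f(a)
Step 3: f(7) = 7^6 = 117649

117649


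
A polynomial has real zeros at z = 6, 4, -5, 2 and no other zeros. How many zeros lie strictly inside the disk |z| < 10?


Step 1: Check each root:
  z = 6: |6| = 6 < 10
  z = 4: |4| = 4 < 10
  z = -5: |-5| = 5 < 10
  z = 2: |2| = 2 < 10
Step 2: Count = 4

4


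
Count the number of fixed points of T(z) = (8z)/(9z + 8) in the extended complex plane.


Step 1: Fixed points satisfy T(z) = z
Step 2: 9z^2 = 0
Step 3: Discriminant = 0^2 - 4*9*0 = 0
Step 4: Number of fixed points = 1

1


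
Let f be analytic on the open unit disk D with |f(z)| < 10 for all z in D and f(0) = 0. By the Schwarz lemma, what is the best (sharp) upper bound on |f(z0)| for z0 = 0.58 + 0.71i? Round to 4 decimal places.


Step 1: g = f/10 maps D -> D with g(0) = 0, so by the Schwarz lemma |g(z)| <= |z|, i.e. |f(z)| <= 10|z|; this is sharp (f(z) = 10z).
Step 2: |z0|^2 = 0.58^2 + 0.71^2 = 0.8405
Step 3: |z0| = sqrt(0.8405) = 0.916788
Step 4: Best bound = 10 * |z0| = 10 * 0.916788 = 9.1679

9.1679


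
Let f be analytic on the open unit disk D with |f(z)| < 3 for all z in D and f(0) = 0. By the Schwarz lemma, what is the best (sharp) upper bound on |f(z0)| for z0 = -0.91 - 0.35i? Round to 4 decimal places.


Step 1: g = f/3 maps D -> D with g(0) = 0, so by the Schwarz lemma |g(z)| <= |z|, i.e. |f(z)| <= 3|z|; this is sharp (f(z) = 3z).
Step 2: |z0|^2 = (-0.91)^2 + (-0.35)^2 = 0.9506
Step 3: |z0| = sqrt(0.9506) = 0.974987
Step 4: Best bound = 3 * |z0| = 3 * 0.974987 = 2.925

2.925


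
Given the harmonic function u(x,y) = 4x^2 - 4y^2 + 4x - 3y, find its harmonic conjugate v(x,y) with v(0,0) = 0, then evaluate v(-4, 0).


Step 1: v_x = -u_y = 8y + 3
Step 2: v_y = u_x = 8x + 4
Step 3: v = 8xy + 3x + 4y + C
Step 4: v(0,0) = 0 => C = 0
Step 5: v(-4, 0) = -12

-12


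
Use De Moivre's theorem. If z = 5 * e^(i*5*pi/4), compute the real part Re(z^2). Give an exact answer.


Step 1: By De Moivre's theorem, z^2 = 5^2 * e^(i*2*5*pi/4) = 25 * (cos(5*pi/2) + i*sin(5*pi/2))
Step 2: |z|^2 = 5^2 = 25
Step 3: Reduce the angle mod 2*pi: 5*pi/2 - 2*pi = pi/2
Step 4: cos(pi/2) = 0
Step 5: Re(z^2) = 25 * 0 = 0

0


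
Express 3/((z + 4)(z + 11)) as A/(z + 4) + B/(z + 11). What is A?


Step 1: Multiply both sides by (z + 4) and set z = -4
Step 2: A = 3 / (-4 + 11)
Step 3: A = 3 / 7
Step 4: A = 3/7

3/7


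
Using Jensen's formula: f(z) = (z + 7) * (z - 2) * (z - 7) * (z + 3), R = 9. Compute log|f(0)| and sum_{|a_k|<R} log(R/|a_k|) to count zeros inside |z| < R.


Jensen's formula: (1/2pi)*integral log|f(Re^it)|dt = log|f(0)| + sum_{|a_k|<R} log(R/|a_k|)
Step 1: f(0) = 7 * (-2) * (-7) * 3 = 294
Step 2: log|f(0)| = log|-7| + log|2| + log|7| + log|-3| = 5.6836
Step 3: Zeros inside |z| < 9: -7, 2, 7, -3
Step 4: Jensen sum = log(9/7) + log(9/2) + log(9/7) + log(9/3) = 3.1053
Step 5: n(R) = number of terms in the Jensen sum = count of zeros inside |z| < 9 = 4

4


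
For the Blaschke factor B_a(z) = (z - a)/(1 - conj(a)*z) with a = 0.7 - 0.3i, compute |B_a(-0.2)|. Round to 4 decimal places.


Step 1: Numerator z0 - a = -0.2 - (0.7 - 0.3i) = -0.9 + 0.3i
Step 2: Denominator 1 - conj(a)*z0 = 1 - (0.7 + 0.3i)*(-0.2) = 1.14 + 0.06i
Step 3: |z0 - a|^2 = (-0.9)^2 + 0.3^2 = 0.9; |1 - conj(a)*z0|^2 = 1.14^2 + 0.06^2 = 1.3032
Step 4: |B_a(-0.2)| = sqrt(0.9 / 1.3032) = sqrt(0.690608)
Step 5: = 0.831

0.831


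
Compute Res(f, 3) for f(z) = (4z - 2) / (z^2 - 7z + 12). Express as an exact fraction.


Step 1: Q(z) = z^2 - 7z + 12 = (z - 3)(z - 4)
Step 2: Q'(z) = 2z - 7
Step 3: Q'(3) = -1, P(3) = 10
Step 4: Res = P(3)/Q'(3) = 10/(-1) = -10

-10


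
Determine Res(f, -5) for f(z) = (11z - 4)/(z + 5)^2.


Step 1: Pole of order 2 at z = -5
Step 2: Res = lim d/dz [(z + 5)^2 * f(z)] as z -> -5
Step 3: (z + 5)^2 * f(z) = 11z - 4
Step 4: d/dz[11z - 4] = 11

11


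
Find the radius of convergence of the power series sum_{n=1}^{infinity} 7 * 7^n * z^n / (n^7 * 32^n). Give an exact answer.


Step 1: General term a_n = 7 * 7^n / (n^7 * 32^n)
Step 2: By the root test, |a_n|^(1/n) = 7^(1/n) * 7 / (n^(7/n) * 32) -> 7/32 as n -> infinity (since 7^(1/n) -> 1 and n^(7/n) -> 1)
Step 3: R = 1/lim|a_n|^(1/n) = 32/7

32/7


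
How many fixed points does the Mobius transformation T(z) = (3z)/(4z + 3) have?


Step 1: Fixed points satisfy T(z) = z
Step 2: 4z^2 = 0
Step 3: Discriminant = 0^2 - 4*4*0 = 0
Step 4: Number of fixed points = 1

1


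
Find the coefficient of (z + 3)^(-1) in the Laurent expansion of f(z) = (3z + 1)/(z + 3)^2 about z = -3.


Step 1: Write the numerator in powers of (z + 3): 3z + 1 = 3(z + 3) + (3*(-3) + 1) = 3(z + 3) - 8
Step 2: Divide by (z + 3)^2: f(z) = -8(z + 3)^(-2) + 3(z + 3)^(-1)
Step 3: This finite sum is the Laurent series of f about z = -3.
Step 4: Coefficient of (z + 3)^(-1) = coefficient of (z + 3) in the re-centred numerator = 3

3


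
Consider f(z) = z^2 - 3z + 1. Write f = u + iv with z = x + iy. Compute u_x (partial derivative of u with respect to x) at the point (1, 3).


Step 1: f(z) = (x+iy)^2 - 3(x+iy) + 1
Step 2: u = (x^2 - y^2) - 3x + 1
Step 3: u_x = 2x - 3
Step 4: At (1, 3): u_x = 2 - 3 = -1

-1


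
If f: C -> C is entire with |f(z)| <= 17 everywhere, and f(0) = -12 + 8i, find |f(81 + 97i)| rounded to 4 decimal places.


Step 1: By Liouville's theorem, a bounded entire function is constant.
Step 2: f(z) = f(0) = -12 + 8i for all z.
Step 3: |f(w)| = |-12 + 8i| = sqrt(144 + 64)
Step 4: = 14.4222

14.4222


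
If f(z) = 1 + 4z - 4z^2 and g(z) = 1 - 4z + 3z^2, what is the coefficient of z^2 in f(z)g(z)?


Step 1: z^2 term in f*g comes from: (1)*(3z^2) + (4z)*(-4z) + (-4z^2)*(1)
Step 2: = 3 - 16 - 4
Step 3: = -17

-17


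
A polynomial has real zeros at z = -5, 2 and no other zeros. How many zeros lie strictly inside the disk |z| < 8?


Step 1: Check each root:
  z = -5: |-5| = 5 < 8
  z = 2: |2| = 2 < 8
Step 2: Count = 2

2


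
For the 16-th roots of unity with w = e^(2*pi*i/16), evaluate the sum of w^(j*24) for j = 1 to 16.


Step 1: The sum sum_{j=1}^{n} w^(k*j) equals n if n | k, else 0.
Step 2: Here n = 16, k = 24
Step 3: Does n divide k? 16 | 24 -> False
Step 4: Sum = 0

0


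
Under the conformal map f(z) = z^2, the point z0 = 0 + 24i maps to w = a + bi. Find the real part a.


Step 1: z0 = 0 + 24i
Step 2: z0^2 = 0^2 - 24^2 + 0i
Step 3: real part = 0 - 576 = -576

-576


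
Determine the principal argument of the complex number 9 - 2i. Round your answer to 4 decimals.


Step 1: z = 9 - 2i
Step 2: arg(z) = atan2(-2, 9)
Step 3: arg(z) = -0.2187

-0.2187


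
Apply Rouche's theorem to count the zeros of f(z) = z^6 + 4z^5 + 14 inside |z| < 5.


Step 1: On |z| = 5 the three terms have sizes |z^6| = 5^6 = 15625, |4z^5| = 4*5^5 = 12500, |14| = 14
Step 2: The dominant term is g(z) = z^6; let h(z) = 4z^5 + 14 so f = g + h
Step 3: On |z| = 5: |g| = 15625 and |h| <= 12500 + 14 = 12514
Step 4: Since 15625 > 12514, |h| < |g| on |z| = 5, so by Rouche f has the same number of zeros as g inside |z| < 5
Step 5: g(z) = z^6 has 6 zeros (all at the origin) inside |z| < 5. Answer = 6

6


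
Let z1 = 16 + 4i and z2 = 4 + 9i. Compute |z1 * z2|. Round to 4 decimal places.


Step 1: |z1| = sqrt(16^2 + 4^2) = sqrt(272)
Step 2: |z2| = sqrt(4^2 + 9^2) = sqrt(97)
Step 3: |z1*z2| = |z1|*|z2| = sqrt(272) * sqrt(97) = sqrt(272 * 97) = sqrt(26384)
Step 4: = 162.4315

162.4315


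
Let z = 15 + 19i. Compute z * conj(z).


Step 1: conj(z) = 15 - 19i
Step 2: z * conj(z) = 15^2 + 19^2
Step 3: = 225 + 361 = 586

586


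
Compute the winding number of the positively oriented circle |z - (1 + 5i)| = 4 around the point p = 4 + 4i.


Step 1: Center c = (1, 5), radius = 4
Step 2: |p - c|^2 = 3^2 + (-1)^2 = 10
Step 3: r^2 = 16
Step 4: |p-c| < r so winding number = 1

1


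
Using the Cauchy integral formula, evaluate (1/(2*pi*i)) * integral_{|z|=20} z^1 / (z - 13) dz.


Step 1: f(z) = z^1, a = 13 is inside |z| = 20
Step 2: By Cauchy integral formula: (1/(2pi*i)) * integral = f(a)
Step 3: f(13) = 13^1 = 13

13


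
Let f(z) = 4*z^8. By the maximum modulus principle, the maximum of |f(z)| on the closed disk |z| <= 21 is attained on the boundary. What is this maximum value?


Step 1: On |z| = 21, |f(z)| = 4 * |z|^8 = 4 * 21^8
Step 2: By maximum modulus principle, maximum is on boundary.
Step 3: Maximum = 4 * 37822859361 = 151291437444

151291437444


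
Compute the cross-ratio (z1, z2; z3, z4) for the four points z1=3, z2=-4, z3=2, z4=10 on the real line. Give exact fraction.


Step 1: (z1-z3)(z2-z4) = 1 * (-14) = -14
Step 2: (z1-z4)(z2-z3) = (-7) * (-6) = 42
Step 3: Cross-ratio = -14/42 = -1/3

-1/3


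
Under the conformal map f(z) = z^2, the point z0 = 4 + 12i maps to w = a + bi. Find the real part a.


Step 1: z0 = 4 + 12i
Step 2: z0^2 = 4^2 - 12^2 + 96i
Step 3: real part = 16 - 144 = -128

-128


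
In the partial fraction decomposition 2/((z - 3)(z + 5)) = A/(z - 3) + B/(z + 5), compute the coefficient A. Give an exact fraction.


Step 1: Multiply both sides by (z - 3) and set z = 3
Step 2: A = 2 / (3 + 5)
Step 3: A = 2 / 8
Step 4: A = 1/4

1/4


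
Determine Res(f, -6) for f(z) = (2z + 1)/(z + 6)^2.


Step 1: Pole of order 2 at z = -6
Step 2: Res = lim d/dz [(z + 6)^2 * f(z)] as z -> -6
Step 3: (z + 6)^2 * f(z) = 2z + 1
Step 4: d/dz[2z + 1] = 2

2


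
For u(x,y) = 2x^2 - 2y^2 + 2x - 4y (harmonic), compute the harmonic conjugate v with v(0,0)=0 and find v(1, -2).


Step 1: v_x = -u_y = 4y + 4
Step 2: v_y = u_x = 4x + 2
Step 3: v = 4xy + 4x + 2y + C
Step 4: v(0,0) = 0 => C = 0
Step 5: v(1, -2) = -8

-8


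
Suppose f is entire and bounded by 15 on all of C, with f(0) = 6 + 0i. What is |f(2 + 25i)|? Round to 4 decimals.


Step 1: By Liouville's theorem, a bounded entire function is constant.
Step 2: f(z) = f(0) = 6 + 0i for all z.
Step 3: |f(w)| = |6 + 0i| = sqrt(36 + 0)
Step 4: = 6.0

6.0


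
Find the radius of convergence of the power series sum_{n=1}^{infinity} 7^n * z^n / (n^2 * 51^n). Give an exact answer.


Step 1: General term a_n = 7^n / (n^2 * 51^n)
Step 2: By the root test, |a_n|^(1/n) = 7 / (n^(2/n) * 51) -> 7/51 as n -> infinity (since n^(2/n) -> 1)
Step 3: R = 1/lim|a_n|^(1/n) = 51/7

51/7


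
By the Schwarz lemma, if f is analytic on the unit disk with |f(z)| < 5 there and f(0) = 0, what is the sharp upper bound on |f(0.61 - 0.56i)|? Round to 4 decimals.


Step 1: g = f/5 maps D -> D with g(0) = 0, so by the Schwarz lemma |g(z)| <= |z|, i.e. |f(z)| <= 5|z|; this is sharp (f(z) = 5z).
Step 2: |z0|^2 = 0.61^2 + (-0.56)^2 = 0.6857
Step 3: |z0| = sqrt(0.6857) = 0.82807
Step 4: Best bound = 5 * |z0| = 5 * 0.82807 = 4.1404

4.1404


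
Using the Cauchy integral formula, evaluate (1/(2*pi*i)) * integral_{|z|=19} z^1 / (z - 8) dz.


Step 1: f(z) = z^1, a = 8 is inside |z| = 19
Step 2: By Cauchy integral formula: (1/(2pi*i)) * integral = f(a)
Step 3: f(8) = 8^1 = 8

8


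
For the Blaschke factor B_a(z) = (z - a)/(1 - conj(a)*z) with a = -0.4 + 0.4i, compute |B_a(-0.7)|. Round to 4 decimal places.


Step 1: Numerator z0 - a = -0.7 - (-0.4 + 0.4i) = -0.3 - 0.4i
Step 2: Denominator 1 - conj(a)*z0 = 1 - (-0.4 - 0.4i)*(-0.7) = 0.72 - 0.28i
Step 3: |z0 - a|^2 = (-0.3)^2 + (-0.4)^2 = 0.25; |1 - conj(a)*z0|^2 = 0.72^2 + (-0.28)^2 = 0.5968
Step 4: |B_a(-0.7)| = sqrt(0.25 / 0.5968) = sqrt(0.418901)
Step 5: = 0.6472

0.6472


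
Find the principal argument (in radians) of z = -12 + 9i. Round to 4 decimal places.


Step 1: z = -12 + 9i
Step 2: arg(z) = atan2(9, -12)
Step 3: arg(z) = 2.4981

2.4981


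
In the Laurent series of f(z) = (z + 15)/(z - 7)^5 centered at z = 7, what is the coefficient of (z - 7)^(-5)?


Step 1: Write the numerator in powers of (z - 7): z + 15 = (z - 7) + (1*7 + 15) = (z - 7) + 22
Step 2: Divide by (z - 7)^5: f(z) = 22(z - 7)^(-5) + (z - 7)^(-4)
Step 3: This finite sum is the Laurent series of f about z = 7.
Step 4: Coefficient of (z - 7)^(-5) = 1*7 + 15 = 22

22


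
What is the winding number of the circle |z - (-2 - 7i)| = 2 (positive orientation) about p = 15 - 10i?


Step 1: Center c = (-2, -7), radius = 2
Step 2: |p - c|^2 = 17^2 + (-3)^2 = 298
Step 3: r^2 = 4
Step 4: |p-c| > r so winding number = 0

0


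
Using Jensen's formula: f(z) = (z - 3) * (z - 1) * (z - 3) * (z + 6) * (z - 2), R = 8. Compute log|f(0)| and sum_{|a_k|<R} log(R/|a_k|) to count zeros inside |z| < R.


Jensen's formula: (1/2pi)*integral log|f(Re^it)|dt = log|f(0)| + sum_{|a_k|<R} log(R/|a_k|)
Step 1: f(0) = (-3) * (-1) * (-3) * 6 * (-2) = 108
Step 2: log|f(0)| = log|3| + log|1| + log|3| + log|-6| + log|2| = 4.6821
Step 3: Zeros inside |z| < 8: 3, 1, 3, -6, 2
Step 4: Jensen sum = log(8/3) + log(8/1) + log(8/3) + log(8/6) + log(8/2) = 5.7151
Step 5: n(R) = number of terms in the Jensen sum = count of zeros inside |z| < 8 = 5

5


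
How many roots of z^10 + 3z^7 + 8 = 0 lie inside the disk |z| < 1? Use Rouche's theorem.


Step 1: On |z| = 1 the three terms have sizes |z^10| = 1^10 = 1, |3z^7| = 3*1^7 = 3, |8| = 8
Step 2: The dominant term is g(z) = 8; let h(z) = z^10 + 3z^7 so f = g + h
Step 3: On |z| = 1: |g| = 8 and |h| <= 1 + 3 = 4
Step 4: Since 8 > 4, |h| < |g| on |z| = 1, so by Rouche f has the same number of zeros as g inside |z| < 1
Step 5: g(z) = 8 is a nonzero constant with no zeros inside |z| < 1. Answer = 0

0


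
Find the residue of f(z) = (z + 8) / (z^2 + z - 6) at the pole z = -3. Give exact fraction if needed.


Step 1: Q(z) = z^2 + z - 6 = (z + 3)(z - 2)
Step 2: Q'(z) = 2z + 1
Step 3: Q'(-3) = -5, P(-3) = 5
Step 4: Res = P(-3)/Q'(-3) = 5/(-5) = -1

-1


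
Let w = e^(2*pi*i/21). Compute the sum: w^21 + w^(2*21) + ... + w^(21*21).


Step 1: The sum sum_{j=1}^{n} w^(k*j) equals n if n | k, else 0.
Step 2: Here n = 21, k = 21
Step 3: Does n divide k? 21 | 21 -> True
Step 4: Sum = 21

21


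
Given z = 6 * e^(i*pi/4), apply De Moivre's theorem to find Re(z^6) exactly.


Step 1: By De Moivre's theorem, z^6 = 6^6 * e^(i*6*pi/4) = 46656 * (cos(3*pi/2) + i*sin(3*pi/2))
Step 2: |z|^6 = 6^6 = 46656
Step 3: The angle 3*pi/2 already lies in [0, 2*pi)
Step 4: cos(3*pi/2) = 0
Step 5: Re(z^6) = 46656 * 0 = 0

0


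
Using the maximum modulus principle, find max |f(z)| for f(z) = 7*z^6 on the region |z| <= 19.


Step 1: On |z| = 19, |f(z)| = 7 * |z|^6 = 7 * 19^6
Step 2: By maximum modulus principle, maximum is on boundary.
Step 3: Maximum = 7 * 47045881 = 329321167

329321167


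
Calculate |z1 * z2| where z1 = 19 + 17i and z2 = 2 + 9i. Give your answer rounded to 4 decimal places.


Step 1: |z1| = sqrt(19^2 + 17^2) = sqrt(650)
Step 2: |z2| = sqrt(2^2 + 9^2) = sqrt(85)
Step 3: |z1*z2| = |z1|*|z2| = sqrt(650) * sqrt(85) = sqrt(650 * 85) = sqrt(55250)
Step 4: = 235.0532

235.0532


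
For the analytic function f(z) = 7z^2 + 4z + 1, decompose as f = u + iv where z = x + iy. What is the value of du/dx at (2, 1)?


Step 1: f(z) = 7(x+iy)^2 + 4(x+iy) + 1
Step 2: u = 7(x^2 - y^2) + 4x + 1
Step 3: u_x = 14x + 4
Step 4: At (2, 1): u_x = 28 + 4 = 32

32


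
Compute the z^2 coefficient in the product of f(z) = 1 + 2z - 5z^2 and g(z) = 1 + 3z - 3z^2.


Step 1: z^2 term in f*g comes from: (1)*(-3z^2) + (2z)*(3z) + (-5z^2)*(1)
Step 2: = -3 + 6 - 5
Step 3: = -2

-2


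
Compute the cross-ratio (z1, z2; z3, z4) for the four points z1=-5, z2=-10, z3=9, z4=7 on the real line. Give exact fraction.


Step 1: (z1-z3)(z2-z4) = (-14) * (-17) = 238
Step 2: (z1-z4)(z2-z3) = (-12) * (-19) = 228
Step 3: Cross-ratio = 238/228 = 119/114

119/114


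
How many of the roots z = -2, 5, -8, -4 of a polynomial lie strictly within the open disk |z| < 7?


Step 1: Check each root:
  z = -2: |-2| = 2 < 7
  z = 5: |5| = 5 < 7
  z = -8: |-8| = 8 >= 7
  z = -4: |-4| = 4 < 7
Step 2: Count = 3

3


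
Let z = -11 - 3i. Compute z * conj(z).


Step 1: conj(z) = -11 + 3i
Step 2: z * conj(z) = (-11)^2 + (-3)^2
Step 3: = 121 + 9 = 130

130


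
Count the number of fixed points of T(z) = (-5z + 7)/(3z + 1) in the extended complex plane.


Step 1: Fixed points satisfy T(z) = z
Step 2: 3z^2 + 6z - 7 = 0
Step 3: Discriminant = 6^2 - 4*3*(-7) = 120
Step 4: Number of fixed points = 2

2


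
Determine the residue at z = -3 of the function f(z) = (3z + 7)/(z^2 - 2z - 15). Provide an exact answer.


Step 1: Q(z) = z^2 - 2z - 15 = (z + 3)(z - 5)
Step 2: Q'(z) = 2z - 2
Step 3: Q'(-3) = -8, P(-3) = -2
Step 4: Res = P(-3)/Q'(-3) = -2/(-8) = 1/4

1/4


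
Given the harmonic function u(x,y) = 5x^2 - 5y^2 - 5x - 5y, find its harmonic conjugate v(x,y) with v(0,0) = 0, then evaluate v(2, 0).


Step 1: v_x = -u_y = 10y + 5
Step 2: v_y = u_x = 10x - 5
Step 3: v = 10xy + 5x - 5y + C
Step 4: v(0,0) = 0 => C = 0
Step 5: v(2, 0) = 10

10


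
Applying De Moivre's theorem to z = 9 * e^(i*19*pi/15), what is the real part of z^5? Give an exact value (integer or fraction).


Step 1: By De Moivre's theorem, z^5 = 9^5 * e^(i*5*19*pi/15) = 59049 * (cos(19*pi/3) + i*sin(19*pi/3))
Step 2: |z|^5 = 9^5 = 59049
Step 3: Reduce the angle mod 2*pi: 19*pi/3 - 6*pi = pi/3
Step 4: cos(pi/3) = 1/2
Step 5: Re(z^5) = 59049 * 1/2 = 59049/2

59049/2


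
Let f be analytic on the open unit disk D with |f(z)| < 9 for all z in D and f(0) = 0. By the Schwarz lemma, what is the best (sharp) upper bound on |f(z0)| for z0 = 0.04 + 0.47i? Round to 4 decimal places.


Step 1: g = f/9 maps D -> D with g(0) = 0, so by the Schwarz lemma |g(z)| <= |z|, i.e. |f(z)| <= 9|z|; this is sharp (f(z) = 9z).
Step 2: |z0|^2 = 0.04^2 + 0.47^2 = 0.2225
Step 3: |z0| = sqrt(0.2225) = 0.471699
Step 4: Best bound = 9 * |z0| = 9 * 0.471699 = 4.2453

4.2453


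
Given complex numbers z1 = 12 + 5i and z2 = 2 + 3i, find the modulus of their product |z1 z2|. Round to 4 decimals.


Step 1: |z1| = sqrt(12^2 + 5^2) = sqrt(169)
Step 2: |z2| = sqrt(2^2 + 3^2) = sqrt(13)
Step 3: |z1*z2| = |z1|*|z2| = sqrt(169) * sqrt(13) = sqrt(169 * 13) = sqrt(2197)
Step 4: = 46.8722

46.8722


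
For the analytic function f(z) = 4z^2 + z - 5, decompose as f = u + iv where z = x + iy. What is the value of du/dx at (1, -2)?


Step 1: f(z) = 4(x+iy)^2 + (x+iy) - 5
Step 2: u = 4(x^2 - y^2) + x - 5
Step 3: u_x = 8x + 1
Step 4: At (1, -2): u_x = 8 + 1 = 9

9


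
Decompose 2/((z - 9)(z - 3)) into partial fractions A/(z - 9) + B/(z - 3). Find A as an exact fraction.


Step 1: Multiply both sides by (z - 9) and set z = 9
Step 2: A = 2 / (9 - 3)
Step 3: A = 2 / 6
Step 4: A = 1/3

1/3


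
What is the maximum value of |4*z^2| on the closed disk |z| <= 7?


Step 1: On |z| = 7, |f(z)| = 4 * |z|^2 = 4 * 7^2
Step 2: By maximum modulus principle, maximum is on boundary.
Step 3: Maximum = 4 * 49 = 196

196


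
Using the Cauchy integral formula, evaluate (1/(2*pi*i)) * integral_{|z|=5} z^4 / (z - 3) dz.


Step 1: f(z) = z^4, a = 3 is inside |z| = 5
Step 2: By Cauchy integral formula: (1/(2pi*i)) * integral = f(a)
Step 3: f(3) = 3^4 = 81

81


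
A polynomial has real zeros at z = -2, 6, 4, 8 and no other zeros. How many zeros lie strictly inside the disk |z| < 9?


Step 1: Check each root:
  z = -2: |-2| = 2 < 9
  z = 6: |6| = 6 < 9
  z = 4: |4| = 4 < 9
  z = 8: |8| = 8 < 9
Step 2: Count = 4

4


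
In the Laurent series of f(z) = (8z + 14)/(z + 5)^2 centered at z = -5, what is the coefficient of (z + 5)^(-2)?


Step 1: Write the numerator in powers of (z + 5): 8z + 14 = 8(z + 5) + (8*(-5) + 14) = 8(z + 5) - 26
Step 2: Divide by (z + 5)^2: f(z) = -26(z + 5)^(-2) + 8(z + 5)^(-1)
Step 3: This finite sum is the Laurent series of f about z = -5.
Step 4: Coefficient of (z + 5)^(-2) = 8*(-5) + 14 = -26

-26


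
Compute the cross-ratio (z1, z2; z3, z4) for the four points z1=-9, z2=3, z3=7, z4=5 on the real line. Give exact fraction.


Step 1: (z1-z3)(z2-z4) = (-16) * (-2) = 32
Step 2: (z1-z4)(z2-z3) = (-14) * (-4) = 56
Step 3: Cross-ratio = 32/56 = 4/7

4/7


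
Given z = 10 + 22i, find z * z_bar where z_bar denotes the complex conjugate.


Step 1: conj(z) = 10 - 22i
Step 2: z * conj(z) = 10^2 + 22^2
Step 3: = 100 + 484 = 584

584


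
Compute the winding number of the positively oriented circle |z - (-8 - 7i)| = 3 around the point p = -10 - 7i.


Step 1: Center c = (-8, -7), radius = 3
Step 2: |p - c|^2 = (-2)^2 + 0^2 = 4
Step 3: r^2 = 9
Step 4: |p-c| < r so winding number = 1

1


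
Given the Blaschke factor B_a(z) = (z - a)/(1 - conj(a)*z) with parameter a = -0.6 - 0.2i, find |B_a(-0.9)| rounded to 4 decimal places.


Step 1: Numerator z0 - a = -0.9 - (-0.6 - 0.2i) = -0.3 + 0.2i
Step 2: Denominator 1 - conj(a)*z0 = 1 - (-0.6 + 0.2i)*(-0.9) = 0.46 + 0.18i
Step 3: |z0 - a|^2 = (-0.3)^2 + 0.2^2 = 0.13; |1 - conj(a)*z0|^2 = 0.46^2 + 0.18^2 = 0.244
Step 4: |B_a(-0.9)| = sqrt(0.13 / 0.244) = sqrt(0.532787)
Step 5: = 0.7299

0.7299


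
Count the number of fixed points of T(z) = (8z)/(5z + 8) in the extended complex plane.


Step 1: Fixed points satisfy T(z) = z
Step 2: 5z^2 = 0
Step 3: Discriminant = 0^2 - 4*5*0 = 0
Step 4: Number of fixed points = 1

1


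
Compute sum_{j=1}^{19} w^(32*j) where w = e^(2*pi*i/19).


Step 1: The sum sum_{j=1}^{n} w^(k*j) equals n if n | k, else 0.
Step 2: Here n = 19, k = 32
Step 3: Does n divide k? 19 | 32 -> False
Step 4: Sum = 0

0


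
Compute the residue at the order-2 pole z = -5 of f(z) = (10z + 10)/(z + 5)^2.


Step 1: Pole of order 2 at z = -5
Step 2: Res = lim d/dz [(z + 5)^2 * f(z)] as z -> -5
Step 3: (z + 5)^2 * f(z) = 10z + 10
Step 4: d/dz[10z + 10] = 10

10


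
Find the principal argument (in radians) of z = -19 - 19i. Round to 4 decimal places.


Step 1: z = -19 - 19i
Step 2: arg(z) = atan2(-19, -19)
Step 3: arg(z) = -2.3562

-2.3562


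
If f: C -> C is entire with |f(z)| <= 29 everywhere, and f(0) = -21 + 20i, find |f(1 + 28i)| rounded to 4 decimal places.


Step 1: By Liouville's theorem, a bounded entire function is constant.
Step 2: f(z) = f(0) = -21 + 20i for all z.
Step 3: |f(w)| = |-21 + 20i| = sqrt(441 + 400)
Step 4: = 29.0

29.0


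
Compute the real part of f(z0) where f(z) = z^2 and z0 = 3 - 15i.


Step 1: z0 = 3 - 15i
Step 2: z0^2 = 3^2 - (-15)^2 - 90i
Step 3: real part = 9 - 225 = -216

-216


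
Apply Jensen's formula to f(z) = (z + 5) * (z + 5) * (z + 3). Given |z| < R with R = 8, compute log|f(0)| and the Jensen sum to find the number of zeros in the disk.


Jensen's formula: (1/2pi)*integral log|f(Re^it)|dt = log|f(0)| + sum_{|a_k|<R} log(R/|a_k|)
Step 1: f(0) = 5 * 5 * 3 = 75
Step 2: log|f(0)| = log|-5| + log|-5| + log|-3| = 4.3175
Step 3: Zeros inside |z| < 8: -5, -5, -3
Step 4: Jensen sum = log(8/5) + log(8/5) + log(8/3) = 1.9208
Step 5: n(R) = number of terms in the Jensen sum = count of zeros inside |z| < 8 = 3

3


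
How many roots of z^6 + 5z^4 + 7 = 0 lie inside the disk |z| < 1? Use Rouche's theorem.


Step 1: On |z| = 1 the three terms have sizes |z^6| = 1^6 = 1, |5z^4| = 5*1^4 = 5, |7| = 7
Step 2: The dominant term is g(z) = 7; let h(z) = z^6 + 5z^4 so f = g + h
Step 3: On |z| = 1: |g| = 7 and |h| <= 1 + 5 = 6
Step 4: Since 7 > 6, |h| < |g| on |z| = 1, so by Rouche f has the same number of zeros as g inside |z| < 1
Step 5: g(z) = 7 is a nonzero constant with no zeros inside |z| < 1. Answer = 0

0


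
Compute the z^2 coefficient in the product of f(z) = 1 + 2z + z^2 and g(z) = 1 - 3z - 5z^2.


Step 1: z^2 term in f*g comes from: (1)*(-5z^2) + (2z)*(-3z) + (z^2)*(1)
Step 2: = -5 - 6 + 1
Step 3: = -10

-10


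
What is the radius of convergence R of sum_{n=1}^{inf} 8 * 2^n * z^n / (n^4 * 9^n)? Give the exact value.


Step 1: General term a_n = 8 * 2^n / (n^4 * 9^n)
Step 2: By the root test, |a_n|^(1/n) = 8^(1/n) * 2 / (n^(4/n) * 9) -> 2/9 as n -> infinity (since 8^(1/n) -> 1 and n^(4/n) -> 1)
Step 3: R = 1/lim|a_n|^(1/n) = 9/2

9/2


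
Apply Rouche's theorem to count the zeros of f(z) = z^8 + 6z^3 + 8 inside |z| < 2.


Step 1: On |z| = 2 the three terms have sizes |z^8| = 2^8 = 256, |6z^3| = 6*2^3 = 48, |8| = 8
Step 2: The dominant term is g(z) = z^8; let h(z) = 6z^3 + 8 so f = g + h
Step 3: On |z| = 2: |g| = 256 and |h| <= 48 + 8 = 56
Step 4: Since 256 > 56, |h| < |g| on |z| = 2, so by Rouche f has the same number of zeros as g inside |z| < 2
Step 5: g(z) = z^8 has 8 zeros (all at the origin) inside |z| < 2. Answer = 8

8


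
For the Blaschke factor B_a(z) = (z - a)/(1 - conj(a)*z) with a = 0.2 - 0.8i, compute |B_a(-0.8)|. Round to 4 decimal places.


Step 1: Numerator z0 - a = -0.8 - (0.2 - 0.8i) = -1 + 0.8i
Step 2: Denominator 1 - conj(a)*z0 = 1 - (0.2 + 0.8i)*(-0.8) = 1.16 + 0.64i
Step 3: |z0 - a|^2 = (-1)^2 + 0.8^2 = 1.64; |1 - conj(a)*z0|^2 = 1.16^2 + 0.64^2 = 1.7552
Step 4: |B_a(-0.8)| = sqrt(1.64 / 1.7552) = sqrt(0.934366)
Step 5: = 0.9666

0.9666


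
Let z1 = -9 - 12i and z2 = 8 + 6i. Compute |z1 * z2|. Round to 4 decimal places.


Step 1: |z1| = sqrt((-9)^2 + (-12)^2) = sqrt(225)
Step 2: |z2| = sqrt(8^2 + 6^2) = sqrt(100)
Step 3: |z1*z2| = |z1|*|z2| = sqrt(225) * sqrt(100) = sqrt(225 * 100) = sqrt(22500)
Step 4: = 150.0

150.0


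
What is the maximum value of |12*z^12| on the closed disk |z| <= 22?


Step 1: On |z| = 22, |f(z)| = 12 * |z|^12 = 12 * 22^12
Step 2: By maximum modulus principle, maximum is on boundary.
Step 3: Maximum = 12 * 12855002631049216 = 154260031572590592

154260031572590592


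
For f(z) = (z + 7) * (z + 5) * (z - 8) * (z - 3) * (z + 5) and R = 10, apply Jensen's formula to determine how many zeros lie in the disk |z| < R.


Jensen's formula: (1/2pi)*integral log|f(Re^it)|dt = log|f(0)| + sum_{|a_k|<R} log(R/|a_k|)
Step 1: f(0) = 7 * 5 * (-8) * (-3) * 5 = 4200
Step 2: log|f(0)| = log|-7| + log|-5| + log|8| + log|3| + log|-5| = 8.3428
Step 3: Zeros inside |z| < 10: -7, -5, 8, 3, -5
Step 4: Jensen sum = log(10/7) + log(10/5) + log(10/8) + log(10/3) + log(10/5) = 3.1701
Step 5: n(R) = number of terms in the Jensen sum = count of zeros inside |z| < 10 = 5

5


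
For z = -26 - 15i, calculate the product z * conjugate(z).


Step 1: conj(z) = -26 + 15i
Step 2: z * conj(z) = (-26)^2 + (-15)^2
Step 3: = 676 + 225 = 901

901


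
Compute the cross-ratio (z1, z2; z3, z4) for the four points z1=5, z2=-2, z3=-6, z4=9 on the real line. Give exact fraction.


Step 1: (z1-z3)(z2-z4) = 11 * (-11) = -121
Step 2: (z1-z4)(z2-z3) = (-4) * 4 = -16
Step 3: Cross-ratio = 121/16 = 121/16

121/16


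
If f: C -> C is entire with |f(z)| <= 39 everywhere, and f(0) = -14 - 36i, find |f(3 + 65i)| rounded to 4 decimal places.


Step 1: By Liouville's theorem, a bounded entire function is constant.
Step 2: f(z) = f(0) = -14 - 36i for all z.
Step 3: |f(w)| = |-14 - 36i| = sqrt(196 + 1296)
Step 4: = 38.6264

38.6264


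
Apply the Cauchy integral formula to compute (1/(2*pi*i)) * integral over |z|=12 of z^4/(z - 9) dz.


Step 1: f(z) = z^4, a = 9 is inside |z| = 12
Step 2: By Cauchy integral formula: (1/(2pi*i)) * integral = f(a)
Step 3: f(9) = 9^4 = 6561

6561


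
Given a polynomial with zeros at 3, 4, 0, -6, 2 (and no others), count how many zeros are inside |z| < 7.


Step 1: Check each root:
  z = 3: |3| = 3 < 7
  z = 4: |4| = 4 < 7
  z = 0: |0| = 0 < 7
  z = -6: |-6| = 6 < 7
  z = 2: |2| = 2 < 7
Step 2: Count = 5

5


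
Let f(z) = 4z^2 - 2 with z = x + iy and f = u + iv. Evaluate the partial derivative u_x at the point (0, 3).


Step 1: f(z) = 4(x+iy)^2 - 2
Step 2: u = 4(x^2 - y^2) - 2
Step 3: u_x = 8x + 0
Step 4: At (0, 3): u_x = 0 + 0 = 0

0


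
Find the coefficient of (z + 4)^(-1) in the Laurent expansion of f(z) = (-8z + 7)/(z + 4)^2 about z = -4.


Step 1: Write the numerator in powers of (z + 4): -8z + 7 = -8(z + 4) + (-8*(-4) + 7) = -8(z + 4) + 39
Step 2: Divide by (z + 4)^2: f(z) = 39(z + 4)^(-2) - 8(z + 4)^(-1)
Step 3: This finite sum is the Laurent series of f about z = -4.
Step 4: Coefficient of (z + 4)^(-1) = coefficient of (z + 4) in the re-centred numerator = -8

-8


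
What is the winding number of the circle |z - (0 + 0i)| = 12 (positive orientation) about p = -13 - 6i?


Step 1: Center c = (0, 0), radius = 12
Step 2: |p - c|^2 = (-13)^2 + (-6)^2 = 205
Step 3: r^2 = 144
Step 4: |p-c| > r so winding number = 0

0


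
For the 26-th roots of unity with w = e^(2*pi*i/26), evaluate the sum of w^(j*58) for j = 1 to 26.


Step 1: The sum sum_{j=1}^{n} w^(k*j) equals n if n | k, else 0.
Step 2: Here n = 26, k = 58
Step 3: Does n divide k? 26 | 58 -> False
Step 4: Sum = 0

0


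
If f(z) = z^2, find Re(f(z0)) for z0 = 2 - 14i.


Step 1: z0 = 2 - 14i
Step 2: z0^2 = 2^2 - (-14)^2 - 56i
Step 3: real part = 4 - 196 = -192

-192


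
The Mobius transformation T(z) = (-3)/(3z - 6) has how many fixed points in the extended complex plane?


Step 1: Fixed points satisfy T(z) = z
Step 2: 3z^2 - 6z + 3 = 0
Step 3: Discriminant = (-6)^2 - 4*3*3 = 0
Step 4: Number of fixed points = 1

1


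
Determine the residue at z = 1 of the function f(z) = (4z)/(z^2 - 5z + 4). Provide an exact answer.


Step 1: Q(z) = z^2 - 5z + 4 = (z - 1)(z - 4)
Step 2: Q'(z) = 2z - 5
Step 3: Q'(1) = -3, P(1) = 4
Step 4: Res = P(1)/Q'(1) = 4/(-3) = -4/3

-4/3


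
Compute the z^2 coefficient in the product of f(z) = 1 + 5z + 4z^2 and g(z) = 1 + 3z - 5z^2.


Step 1: z^2 term in f*g comes from: (1)*(-5z^2) + (5z)*(3z) + (4z^2)*(1)
Step 2: = -5 + 15 + 4
Step 3: = 14

14


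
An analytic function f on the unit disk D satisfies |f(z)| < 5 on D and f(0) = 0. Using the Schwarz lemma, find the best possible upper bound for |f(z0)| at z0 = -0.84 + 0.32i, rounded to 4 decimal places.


Step 1: g = f/5 maps D -> D with g(0) = 0, so by the Schwarz lemma |g(z)| <= |z|, i.e. |f(z)| <= 5|z|; this is sharp (f(z) = 5z).
Step 2: |z0|^2 = (-0.84)^2 + 0.32^2 = 0.808
Step 3: |z0| = sqrt(0.808) = 0.898888
Step 4: Best bound = 5 * |z0| = 5 * 0.898888 = 4.4944

4.4944


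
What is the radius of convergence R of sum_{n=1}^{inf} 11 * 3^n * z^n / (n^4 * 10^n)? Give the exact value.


Step 1: General term a_n = 11 * 3^n / (n^4 * 10^n)
Step 2: By the root test, |a_n|^(1/n) = 11^(1/n) * 3 / (n^(4/n) * 10) -> 3/10 as n -> infinity (since 11^(1/n) -> 1 and n^(4/n) -> 1)
Step 3: R = 1/lim|a_n|^(1/n) = 10/3

10/3


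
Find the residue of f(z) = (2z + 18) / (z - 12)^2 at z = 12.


Step 1: Pole of order 2 at z = 12
Step 2: Res = lim d/dz [(z - 12)^2 * f(z)] as z -> 12
Step 3: (z - 12)^2 * f(z) = 2z + 18
Step 4: d/dz[2z + 18] = 2

2


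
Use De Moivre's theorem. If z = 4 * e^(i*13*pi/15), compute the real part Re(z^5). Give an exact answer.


Step 1: By De Moivre's theorem, z^5 = 4^5 * e^(i*5*13*pi/15) = 1024 * (cos(13*pi/3) + i*sin(13*pi/3))
Step 2: |z|^5 = 4^5 = 1024
Step 3: Reduce the angle mod 2*pi: 13*pi/3 - 4*pi = pi/3
Step 4: cos(pi/3) = 1/2
Step 5: Re(z^5) = 1024 * 1/2 = 512

512


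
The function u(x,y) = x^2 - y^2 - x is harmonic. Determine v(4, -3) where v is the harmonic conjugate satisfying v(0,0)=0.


Step 1: v_x = -u_y = 2y + 0
Step 2: v_y = u_x = 2x - 1
Step 3: v = 2xy - y + C
Step 4: v(0,0) = 0 => C = 0
Step 5: v(4, -3) = -21

-21
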